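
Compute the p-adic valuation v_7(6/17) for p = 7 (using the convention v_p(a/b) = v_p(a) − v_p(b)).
v_7(6/17) = 0

Factor powers of 7 from the numerator and denominator of the reduced fraction: 6 = 7^0 · 6 and 17 = 7^0 · 17. Apply v_p(a/b) = v_p(a) − v_p(b): v_7(6/17) = 0 − 0 = 0.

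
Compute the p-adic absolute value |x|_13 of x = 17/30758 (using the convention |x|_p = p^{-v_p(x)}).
|17/30758|_13 = 2197

Step 1 — compute v_13(x) by factoring powers of 13 out of the numerator and denominator: v_13(17/30758) = -3. Step 2 — apply |x|_p = p^{-v_p(x)} = 13^{3} = 2197.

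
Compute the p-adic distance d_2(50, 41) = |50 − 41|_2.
d_2(50, 41) = 1

Step 1 — x − y = 50 − 41 = 9. Step 2 — v_2(9) = 0 (factor: 9 = (2^0 · 9); the sign does not affect v_p). Step 3 — |x − y|_2 = 2^{0} = 1.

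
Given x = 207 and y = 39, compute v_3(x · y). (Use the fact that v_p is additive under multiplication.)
v_3(8073) = 3

v_p(x) = 2 (factor: 207 = 3^2 · 23); v_p(y) = 1 (factor: 39 = 3^1 · 13). Additivity: v_p(xy) = v_p(x) + v_p(y) = 2 + 1 = 3. (Direct check: xy = 8073 = 3^3 · (299).)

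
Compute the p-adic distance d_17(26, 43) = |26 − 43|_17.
d_17(26, 43) = 1/17

Step 1 — x − y = 26 − 43 = -17. Step 2 — v_17(-17) = 1 (factor: -17 = −(17^1 · 1); the sign does not affect v_p). Step 3 — |x − y|_17 = 17^{-1} = 1/17.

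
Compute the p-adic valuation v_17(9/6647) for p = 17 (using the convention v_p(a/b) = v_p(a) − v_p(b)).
v_17(9/6647) = -2

Factor powers of 17 from the numerator and denominator of the reduced fraction: 9 = 17^0 · 9 and 6647 = 17^2 · 23. Apply v_p(a/b) = v_p(a) − v_p(b): v_17(9/6647) = 0 − 2 = -2.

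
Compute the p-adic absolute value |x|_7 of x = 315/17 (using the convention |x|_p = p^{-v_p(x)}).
|315/17|_7 = 1/7

Step 1 — compute v_7(x) by factoring powers of 7 out of the numerator and denominator: v_7(315/17) = 1. Step 2 — apply |x|_p = p^{-v_p(x)} = 7^{-1} = 1/7.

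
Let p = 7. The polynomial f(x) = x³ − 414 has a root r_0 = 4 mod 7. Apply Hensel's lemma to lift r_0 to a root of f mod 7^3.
r_2 = 242 (mod 343)

Hensel: r_{i+1} = r_i − f(r_i)/f′(r_i) mod 7^{i+2}, where f′(x) = 3x². Iterate:
  r_0 = 4 (mod 7)
  r_1 = 46 (mod 49)
  r_2 = 242 (mod 343)
Final: r = 242 with f(r) ≡ 0 mod 7^3.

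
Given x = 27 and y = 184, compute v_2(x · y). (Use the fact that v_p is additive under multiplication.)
v_2(4968) = 3

v_p(x) = 0 (factor: 27 = 2^0 · 27); v_p(y) = 3 (factor: 184 = 2^3 · 23). Additivity: v_p(xy) = v_p(x) + v_p(y) = 0 + 3 = 3. (Direct check: xy = 4968 = 2^3 · (621).)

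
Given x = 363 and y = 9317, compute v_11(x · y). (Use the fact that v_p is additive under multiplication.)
v_11(3382071) = 5

v_p(x) = 2 (factor: 363 = 11^2 · 3); v_p(y) = 3 (factor: 9317 = 11^3 · 7). Additivity: v_p(xy) = v_p(x) + v_p(y) = 2 + 3 = 5. (Direct check: xy = 3382071 = 11^5 · (21).)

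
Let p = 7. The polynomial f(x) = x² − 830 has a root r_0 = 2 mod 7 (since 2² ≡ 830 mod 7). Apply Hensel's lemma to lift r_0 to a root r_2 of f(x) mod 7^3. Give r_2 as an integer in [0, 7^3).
r_2 = 331 (mod 343)

Hensel's recurrence: r_{i+1} = r_i − f(r_i)·(f′(r_i))^{-1} mod 7^{i+2}, with f′(x) = 2x. Iterate:
  r_0 = 2 (mod 7)
  r_1 = 37 (mod 49)
  r_2 = 331 (mod 343)
Final: r_2 = 331, and one checks f(r_2) ≡ 0 mod 7^3.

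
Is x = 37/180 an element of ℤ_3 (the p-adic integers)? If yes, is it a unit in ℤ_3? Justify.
x ∉ ℤ_3 (v_3(x) = -2 < 0)

ℤ_3 = {x ∈ ℚ_3 : v_3(x) ≥ 0} and ℤ_3^× = {x ∈ ℤ_3 : v_3(x) = 0}. Here v_3(37/180) = v_3(num) − v_3(den) = -2; compare against these criteria.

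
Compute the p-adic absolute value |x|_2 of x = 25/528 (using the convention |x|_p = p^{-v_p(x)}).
|25/528|_2 = 16

Step 1 — compute v_2(x) by factoring powers of 2 out of the numerator and denominator: v_2(25/528) = -4. Step 2 — apply |x|_p = p^{-v_p(x)} = 2^{4} = 16.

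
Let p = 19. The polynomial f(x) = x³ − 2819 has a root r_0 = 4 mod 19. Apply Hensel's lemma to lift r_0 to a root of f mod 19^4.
r_3 = 122839 (mod 130321)

Hensel: r_{i+1} = r_i − f(r_i)/f′(r_i) mod 19^{i+2}, where f′(x) = 3x². Iterate:
  r_0 = 4 (mod 19)
  r_1 = 99 (mod 361)
  r_2 = 6236 (mod 6859)
  r_3 = 122839 (mod 130321)
Final: r = 122839 with f(r) ≡ 0 mod 19^4.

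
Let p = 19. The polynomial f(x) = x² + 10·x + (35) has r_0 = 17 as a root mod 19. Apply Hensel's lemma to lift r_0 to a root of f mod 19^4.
r_3 = 10885 (mod 130321)

Hensel: r_{i+1} = r_i − f(r_i)·(f′(r_i))^{-1} mod 19^{i+2}, f′(x) = 2x + 10. Iterate:
  r_0 = 17 (mod 19)
  r_1 = 55 (mod 361)
  r_2 = 4026 (mod 6859)
  r_3 = 10885 (mod 130321)
Final: r = 10885 satisfies f(r) ≡ 0 mod 19^4.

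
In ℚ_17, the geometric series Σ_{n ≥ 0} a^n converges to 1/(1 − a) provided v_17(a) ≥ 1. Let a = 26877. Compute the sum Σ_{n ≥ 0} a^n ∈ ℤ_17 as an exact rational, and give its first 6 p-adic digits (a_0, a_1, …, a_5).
Σ a^n = 1/(1 − a) = -1/26876;  first 6 digits = (1, 0, 8, 5, 13, 15)

v_17(a) = 2 ≥ 1, so the series converges in ℤ_17 to 1/(1 − a) = 1/(1 − 26877) = -1/26876. Expand this rational in ℤ_17: compute digits iteratively via d_i = x_i mod 17, x_{i+1} = (x_i − d_i)/17. The first 6 digits are (1, 0, 8, 5, 13, 15).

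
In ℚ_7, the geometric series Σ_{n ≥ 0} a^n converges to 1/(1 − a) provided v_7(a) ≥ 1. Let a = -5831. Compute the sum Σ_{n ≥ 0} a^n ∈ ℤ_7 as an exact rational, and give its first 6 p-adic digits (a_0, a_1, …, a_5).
Σ a^n = 1/(1 − a) = 1/5832;  first 6 digits = (1, 0, 0, 4, 4, 6)

v_7(a) = 3 ≥ 1, so the series converges in ℤ_7 to 1/(1 − a) = 1/(1 − (-5831)) = 1/5832. Expand this rational in ℤ_7: compute digits iteratively via d_i = x_i mod 7, x_{i+1} = (x_i − d_i)/7. The first 6 digits are (1, 0, 0, 4, 4, 6).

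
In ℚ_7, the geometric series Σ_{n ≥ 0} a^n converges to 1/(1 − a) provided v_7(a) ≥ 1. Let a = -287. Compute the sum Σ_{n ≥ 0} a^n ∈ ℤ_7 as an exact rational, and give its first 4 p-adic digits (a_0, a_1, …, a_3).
Σ a^n = 1/(1 − a) = 1/288;  first 4 digits = (1, 1, 2, 2)

v_7(a) = 1 ≥ 1, so the series converges in ℤ_7 to 1/(1 − a) = 1/(1 − (-287)) = 1/288. Expand this rational in ℤ_7: compute digits iteratively via d_i = x_i mod 7, x_{i+1} = (x_i − d_i)/7. The first 4 digits are (1, 1, 2, 2).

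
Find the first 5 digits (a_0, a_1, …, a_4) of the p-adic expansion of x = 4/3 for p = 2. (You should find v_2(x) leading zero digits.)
(a_0, …, a_4) = (0, 0, 1, 1, 0)

v_2(4/3) = 2, so a_0 = ... = a_1 = 0. Factor out: x = 2^2 · u with u = 1/3 a unit in ℤ_2. Expand u iteratively via a_{v+i} = u_i mod 2, u_{i+1} = (u_i − a_{v+i})/2:
  u_0 = 1/3;  a_2 = 1;  u_1 = (u_0 − 1)/2 = -1/3
  u_1 = -1/3;  a_3 = 1;  u_2 = (u_1 − 1)/2 = -2/3
  u_2 = -2/3;  a_4 = 0;  u_3 = (u_2 − 0)/2 = -1/3
Digits: (0, 0, 1, 1, 0).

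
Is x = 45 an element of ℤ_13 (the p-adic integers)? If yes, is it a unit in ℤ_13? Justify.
x ∈ ℤ_13^× (unit); v_13(x) = 0

ℤ_13 = {x ∈ ℚ_13 : v_13(x) ≥ 0} and ℤ_13^× = {x ∈ ℤ_13 : v_13(x) = 0}. Here v_13(45) = v_13(num) − v_13(den) = 0; compare against these criteria.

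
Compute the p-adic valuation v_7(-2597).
v_7(-2597) = 2

v_7(n) is the largest exponent k such that 7^k divides n. Factor out: -2597 = -7^2 · 53. (Sign doesn't affect v_p.) So v_7(-2597) = 2.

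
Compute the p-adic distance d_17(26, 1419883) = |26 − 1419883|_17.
d_17(26, 1419883) = 1/1419857

Step 1 — x − y = 26 − 1419883 = -1419857. Step 2 — v_17(-1419857) = 5 (factor: -1419857 = −(17^5 · 1); the sign does not affect v_p). Step 3 — |x − y|_17 = 17^{-5} = 1/1419857.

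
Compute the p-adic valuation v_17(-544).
v_17(-544) = 1

v_17(n) is the largest exponent k such that 17^k divides n. Factor out: -544 = -17^1 · 32. (Sign doesn't affect v_p.) So v_17(-544) = 1.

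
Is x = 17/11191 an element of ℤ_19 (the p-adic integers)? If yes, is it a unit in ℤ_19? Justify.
x ∉ ℤ_19 (v_19(x) = -2 < 0)

ℤ_19 = {x ∈ ℚ_19 : v_19(x) ≥ 0} and ℤ_19^× = {x ∈ ℤ_19 : v_19(x) = 0}. Here v_19(17/11191) = v_19(num) − v_19(den) = -2; compare against these criteria.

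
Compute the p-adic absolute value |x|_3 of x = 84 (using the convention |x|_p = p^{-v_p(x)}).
|84|_3 = 1/3

Step 1 — compute v_3(x) by factoring powers of 3 out of the numerator and denominator: v_3(84) = 1. Step 2 — apply |x|_p = p^{-v_p(x)} = 3^{-1} = 1/3.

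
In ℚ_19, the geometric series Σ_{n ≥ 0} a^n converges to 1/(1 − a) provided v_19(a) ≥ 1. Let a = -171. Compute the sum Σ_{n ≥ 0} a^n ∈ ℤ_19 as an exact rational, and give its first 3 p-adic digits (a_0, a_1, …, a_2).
Σ a^n = 1/(1 − a) = 1/172;  first 3 digits = (1, 10, 4)

v_19(a) = 1 ≥ 1, so the series converges in ℤ_19 to 1/(1 − a) = 1/(1 − (-171)) = 1/172. Expand this rational in ℤ_19: compute digits iteratively via d_i = x_i mod 19, x_{i+1} = (x_i − d_i)/19. The first 3 digits are (1, 10, 4).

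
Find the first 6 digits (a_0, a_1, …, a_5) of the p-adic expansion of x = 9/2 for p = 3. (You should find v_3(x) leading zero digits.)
(a_0, …, a_5) = (0, 0, 2, 1, 1, 1)

v_3(9/2) = 2, so a_0 = ... = a_1 = 0. Factor out: x = 3^2 · u with u = 1/2 a unit in ℤ_3. Expand u iteratively via a_{v+i} = u_i mod 3, u_{i+1} = (u_i − a_{v+i})/3:
  u_0 = 1/2;  a_2 = 2;  u_1 = (u_0 − 2)/3 = -1/2
  u_1 = -1/2;  a_3 = 1;  u_2 = (u_1 − 1)/3 = -1/2
  u_2 = -1/2;  a_4 = 1;  u_3 = (u_2 − 1)/3 = -1/2
  u_3 = -1/2;  a_5 = 1;  u_4 = (u_3 − 1)/3 = -1/2
Digits: (0, 0, 2, 1, 1, 1).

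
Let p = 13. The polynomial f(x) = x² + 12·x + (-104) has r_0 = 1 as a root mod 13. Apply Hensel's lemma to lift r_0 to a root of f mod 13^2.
r_1 = 92 (mod 169)

Hensel: r_{i+1} = r_i − f(r_i)·(f′(r_i))^{-1} mod 13^{i+2}, f′(x) = 2x + 12. Iterate:
  r_0 = 1 (mod 13)
  r_1 = 92 (mod 169)
Final: r = 92 satisfies f(r) ≡ 0 mod 13^2.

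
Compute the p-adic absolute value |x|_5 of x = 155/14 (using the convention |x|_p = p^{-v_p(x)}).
|155/14|_5 = 1/5

Step 1 — compute v_5(x) by factoring powers of 5 out of the numerator and denominator: v_5(155/14) = 1. Step 2 — apply |x|_p = p^{-v_p(x)} = 5^{-1} = 1/5.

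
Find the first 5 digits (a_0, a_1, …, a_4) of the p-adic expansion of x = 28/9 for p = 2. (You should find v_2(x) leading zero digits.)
(a_0, …, a_4) = (0, 0, 1, 1, 1)

v_2(28/9) = 2, so a_0 = ... = a_1 = 0. Factor out: x = 2^2 · u with u = 7/9 a unit in ℤ_2. Expand u iteratively via a_{v+i} = u_i mod 2, u_{i+1} = (u_i − a_{v+i})/2:
  u_0 = 7/9;  a_2 = 1;  u_1 = (u_0 − 1)/2 = -1/9
  u_1 = -1/9;  a_3 = 1;  u_2 = (u_1 − 1)/2 = -5/9
  u_2 = -5/9;  a_4 = 1;  u_3 = (u_2 − 1)/2 = -7/9
Digits: (0, 0, 1, 1, 1).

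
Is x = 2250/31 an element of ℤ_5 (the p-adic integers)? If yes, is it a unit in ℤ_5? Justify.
x ∈ ℤ_5 but not a unit; v_5(x) = 3 > 0

ℤ_5 = {x ∈ ℚ_5 : v_5(x) ≥ 0} and ℤ_5^× = {x ∈ ℤ_5 : v_5(x) = 0}. Here v_5(2250/31) = v_5(num) − v_5(den) = 3; compare against these criteria.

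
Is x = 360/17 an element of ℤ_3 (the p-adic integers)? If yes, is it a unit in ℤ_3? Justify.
x ∈ ℤ_3 but not a unit; v_3(x) = 2 > 0

ℤ_3 = {x ∈ ℚ_3 : v_3(x) ≥ 0} and ℤ_3^× = {x ∈ ℤ_3 : v_3(x) = 0}. Here v_3(360/17) = v_3(num) − v_3(den) = 2; compare against these criteria.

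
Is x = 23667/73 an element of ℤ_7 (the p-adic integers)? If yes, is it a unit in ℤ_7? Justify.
x ∈ ℤ_7 but not a unit; v_7(x) = 3 > 0

ℤ_7 = {x ∈ ℚ_7 : v_7(x) ≥ 0} and ℤ_7^× = {x ∈ ℤ_7 : v_7(x) = 0}. Here v_7(23667/73) = v_7(num) − v_7(den) = 3; compare against these criteria.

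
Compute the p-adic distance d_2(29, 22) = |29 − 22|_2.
d_2(29, 22) = 1

Step 1 — x − y = 29 − 22 = 7. Step 2 — v_2(7) = 0 (factor: 7 = (2^0 · 7); the sign does not affect v_p). Step 3 — |x − y|_2 = 2^{0} = 1.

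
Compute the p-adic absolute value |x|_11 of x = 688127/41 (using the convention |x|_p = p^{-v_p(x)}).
|688127/41|_11 = 1/14641

Step 1 — compute v_11(x) by factoring powers of 11 out of the numerator and denominator: v_11(688127/41) = 4. Step 2 — apply |x|_p = p^{-v_p(x)} = 11^{-4} = 1/14641.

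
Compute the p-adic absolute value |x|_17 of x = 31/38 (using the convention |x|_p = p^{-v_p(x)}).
|31/38|_17 = 1

Step 1 — compute v_17(x) by factoring powers of 17 out of the numerator and denominator: v_17(31/38) = 0. Step 2 — apply |x|_p = p^{-v_p(x)} = 17^{0} = 1.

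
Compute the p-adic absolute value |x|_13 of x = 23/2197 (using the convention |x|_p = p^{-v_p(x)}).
|23/2197|_13 = 2197

Step 1 — compute v_13(x) by factoring powers of 13 out of the numerator and denominator: v_13(23/2197) = -3. Step 2 — apply |x|_p = p^{-v_p(x)} = 13^{3} = 2197.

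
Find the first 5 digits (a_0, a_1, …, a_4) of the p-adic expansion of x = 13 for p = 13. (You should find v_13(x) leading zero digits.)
(a_0, …, a_4) = (0, 1, 0, 0, 0)

v_13(13) = 1, so a_0 = ... = a_0 = 0. Factor out: x = 13^1 · u with u = 1 a unit in ℤ_13. Expand u iteratively via a_{v+i} = u_i mod 13, u_{i+1} = (u_i − a_{v+i})/13:
  u_0 = 1;  a_1 = 1;  u_1 = (u_0 − 1)/13 = 0
  u_1 = 0;  a_2 = 0;  u_2 = (u_1 − 0)/13 = 0
  u_2 = 0;  a_3 = 0;  u_3 = (u_2 − 0)/13 = 0
  u_3 = 0;  a_4 = 0;  u_4 = (u_3 − 0)/13 = 0
Digits: (0, 1, 0, 0, 0).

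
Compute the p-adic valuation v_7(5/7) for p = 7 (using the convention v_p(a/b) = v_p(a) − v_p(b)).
v_7(5/7) = -1

Factor powers of 7 from the numerator and denominator of the reduced fraction: 5 = 7^0 · 5 and 7 = 7^1 · 1. Apply v_p(a/b) = v_p(a) − v_p(b): v_7(5/7) = 0 − 1 = -1.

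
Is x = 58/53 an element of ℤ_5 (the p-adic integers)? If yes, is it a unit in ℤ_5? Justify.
x ∈ ℤ_5^× (unit); v_5(x) = 0

ℤ_5 = {x ∈ ℚ_5 : v_5(x) ≥ 0} and ℤ_5^× = {x ∈ ℤ_5 : v_5(x) = 0}. Here v_5(58/53) = v_5(num) − v_5(den) = 0; compare against these criteria.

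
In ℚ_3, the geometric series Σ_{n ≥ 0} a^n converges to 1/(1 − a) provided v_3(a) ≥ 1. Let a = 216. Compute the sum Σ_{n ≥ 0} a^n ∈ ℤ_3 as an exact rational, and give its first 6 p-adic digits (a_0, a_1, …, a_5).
Σ a^n = 1/(1 − a) = -1/215;  first 6 digits = (1, 0, 0, 2, 2, 0)

v_3(a) = 3 ≥ 1, so the series converges in ℤ_3 to 1/(1 − a) = 1/(1 − 216) = -1/215. Expand this rational in ℤ_3: compute digits iteratively via d_i = x_i mod 3, x_{i+1} = (x_i − d_i)/3. The first 6 digits are (1, 0, 0, 2, 2, 0).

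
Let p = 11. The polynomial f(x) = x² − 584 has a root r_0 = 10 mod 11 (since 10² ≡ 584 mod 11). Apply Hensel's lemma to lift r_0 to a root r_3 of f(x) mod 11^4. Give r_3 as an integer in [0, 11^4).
r_3 = 11747 (mod 14641)

Hensel's recurrence: r_{i+1} = r_i − f(r_i)·(f′(r_i))^{-1} mod 11^{i+2}, with f′(x) = 2x. Iterate:
  r_0 = 10 (mod 11)
  r_1 = 10 (mod 121)
  r_2 = 1099 (mod 1331)
  r_3 = 11747 (mod 14641)
Final: r_3 = 11747, and one checks f(r_3) ≡ 0 mod 11^4.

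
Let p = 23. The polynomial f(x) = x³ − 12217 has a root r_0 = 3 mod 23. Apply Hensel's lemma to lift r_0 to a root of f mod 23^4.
r_3 = 275750 (mod 279841)

Hensel: r_{i+1} = r_i − f(r_i)/f′(r_i) mod 23^{i+2}, where f′(x) = 3x². Iterate:
  r_0 = 3 (mod 23)
  r_1 = 141 (mod 529)
  r_2 = 8076 (mod 12167)
  r_3 = 275750 (mod 279841)
Final: r = 275750 with f(r) ≡ 0 mod 23^4.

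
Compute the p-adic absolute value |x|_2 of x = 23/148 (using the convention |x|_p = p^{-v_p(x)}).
|23/148|_2 = 4

Step 1 — compute v_2(x) by factoring powers of 2 out of the numerator and denominator: v_2(23/148) = -2. Step 2 — apply |x|_p = p^{-v_p(x)} = 2^{2} = 4.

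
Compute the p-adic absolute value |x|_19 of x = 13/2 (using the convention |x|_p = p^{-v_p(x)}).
|13/2|_19 = 1

Step 1 — compute v_19(x) by factoring powers of 19 out of the numerator and denominator: v_19(13/2) = 0. Step 2 — apply |x|_p = p^{-v_p(x)} = 19^{0} = 1.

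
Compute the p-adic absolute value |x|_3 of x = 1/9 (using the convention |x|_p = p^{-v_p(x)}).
|1/9|_3 = 9

Step 1 — compute v_3(x) by factoring powers of 3 out of the numerator and denominator: v_3(1/9) = -2. Step 2 — apply |x|_p = p^{-v_p(x)} = 3^{2} = 9.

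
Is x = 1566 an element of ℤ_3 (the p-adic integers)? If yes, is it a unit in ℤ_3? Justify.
x ∈ ℤ_3 but not a unit; v_3(x) = 3 > 0

ℤ_3 = {x ∈ ℚ_3 : v_3(x) ≥ 0} and ℤ_3^× = {x ∈ ℤ_3 : v_3(x) = 0}. Here v_3(1566) = v_3(num) − v_3(den) = 3; compare against these criteria.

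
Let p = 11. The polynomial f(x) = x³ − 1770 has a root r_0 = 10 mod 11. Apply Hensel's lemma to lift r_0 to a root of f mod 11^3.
r_2 = 65 (mod 1331)

Hensel: r_{i+1} = r_i − f(r_i)/f′(r_i) mod 11^{i+2}, where f′(x) = 3x². Iterate:
  r_0 = 10 (mod 11)
  r_1 = 65 (mod 121)
  r_2 = 65 (mod 1331)
Final: r = 65 with f(r) ≡ 0 mod 11^3.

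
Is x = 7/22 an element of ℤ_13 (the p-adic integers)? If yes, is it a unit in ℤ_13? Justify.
x ∈ ℤ_13^× (unit); v_13(x) = 0

ℤ_13 = {x ∈ ℚ_13 : v_13(x) ≥ 0} and ℤ_13^× = {x ∈ ℤ_13 : v_13(x) = 0}. Here v_13(7/22) = v_13(num) − v_13(den) = 0; compare against these criteria.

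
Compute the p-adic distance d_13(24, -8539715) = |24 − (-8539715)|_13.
d_13(24, -8539715) = 1/371293

Step 1 — x − y = 24 − (-8539715) = 8539739. Step 2 — v_13(8539739) = 5 (factor: 8539739 = (13^5 · 23); the sign does not affect v_p). Step 3 — |x − y|_13 = 13^{-5} = 1/371293.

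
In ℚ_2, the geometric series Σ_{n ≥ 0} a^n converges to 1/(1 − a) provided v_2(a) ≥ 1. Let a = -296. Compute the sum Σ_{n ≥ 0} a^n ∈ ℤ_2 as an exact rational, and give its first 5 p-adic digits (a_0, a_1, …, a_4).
Σ a^n = 1/(1 − a) = 1/297;  first 5 digits = (1, 0, 0, 1, 1)

v_2(a) = 3 ≥ 1, so the series converges in ℤ_2 to 1/(1 − a) = 1/(1 − (-296)) = 1/297. Expand this rational in ℤ_2: compute digits iteratively via d_i = x_i mod 2, x_{i+1} = (x_i − d_i)/2. The first 5 digits are (1, 0, 0, 1, 1).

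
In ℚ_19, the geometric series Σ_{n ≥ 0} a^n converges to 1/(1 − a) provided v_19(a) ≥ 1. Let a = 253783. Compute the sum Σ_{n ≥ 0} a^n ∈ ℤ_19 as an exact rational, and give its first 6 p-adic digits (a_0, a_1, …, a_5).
Σ a^n = 1/(1 − a) = -1/253782;  first 6 digits = (1, 0, 0, 18, 1, 0)

v_19(a) = 3 ≥ 1, so the series converges in ℤ_19 to 1/(1 − a) = 1/(1 − 253783) = -1/253782. Expand this rational in ℤ_19: compute digits iteratively via d_i = x_i mod 19, x_{i+1} = (x_i − d_i)/19. The first 6 digits are (1, 0, 0, 18, 1, 0).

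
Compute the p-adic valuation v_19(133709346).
v_19(133709346) = 5

v_19(n) is the largest exponent k such that 19^k divides n. Factor out: 133709346 = 19^5 · 54. (Sign doesn't affect v_p.) So v_19(133709346) = 5.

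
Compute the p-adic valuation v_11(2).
v_11(2) = 0

v_11(n) is the largest exponent k such that 11^k divides n. Factor out: 2 = 11^0 · 2. (Sign doesn't affect v_p.) So v_11(2) = 0.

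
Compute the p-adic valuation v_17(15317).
v_17(15317) = 2

v_17(n) is the largest exponent k such that 17^k divides n. Factor out: 15317 = 17^2 · 53. (Sign doesn't affect v_p.) So v_17(15317) = 2.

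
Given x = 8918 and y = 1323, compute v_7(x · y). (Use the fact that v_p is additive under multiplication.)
v_7(11798514) = 5

v_p(x) = 3 (factor: 8918 = 7^3 · 26); v_p(y) = 2 (factor: 1323 = 7^2 · 27). Additivity: v_p(xy) = v_p(x) + v_p(y) = 3 + 2 = 5. (Direct check: xy = 11798514 = 7^5 · (702).)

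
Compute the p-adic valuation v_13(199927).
v_13(199927) = 4

v_13(n) is the largest exponent k such that 13^k divides n. Factor out: 199927 = 13^4 · 7. (Sign doesn't affect v_p.) So v_13(199927) = 4.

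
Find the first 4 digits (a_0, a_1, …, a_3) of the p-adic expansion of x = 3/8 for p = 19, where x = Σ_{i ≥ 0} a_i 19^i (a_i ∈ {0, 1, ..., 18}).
(a_0, …, a_3) = (17, 11, 16, 11)

v_19(3/8) = 0 (numerator and denominator both coprime to 19), so x ∈ ℤ_19^×. Compute digits iteratively via a_i = x_i mod 19, x_{i+1} = (x_i − a_i)/19, with x_0 = x:
  x_0 = 3/8;  a_0 = 17;  x_1 = (x_0 − 17)/19 = -7/8
  x_1 = -7/8;  a_1 = 11;  x_2 = (x_1 − 11)/19 = -5/8
  x_2 = -5/8;  a_2 = 16;  x_3 = (x_2 − 16)/19 = -7/8
  x_3 = -7/8;  a_3 = 11;  x_4 = (x_3 − 11)/19 = -5/8
Digits: (17, 11, 16, 11).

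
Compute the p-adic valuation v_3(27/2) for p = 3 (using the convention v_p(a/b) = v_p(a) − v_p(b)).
v_3(27/2) = 3

Factor powers of 3 from the numerator and denominator of the reduced fraction: 27 = 3^3 · 1 and 2 = 3^0 · 2. Apply v_p(a/b) = v_p(a) − v_p(b): v_3(27/2) = 3 − 0 = 3.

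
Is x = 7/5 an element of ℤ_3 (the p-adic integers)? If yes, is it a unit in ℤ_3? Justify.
x ∈ ℤ_3^× (unit); v_3(x) = 0

ℤ_3 = {x ∈ ℚ_3 : v_3(x) ≥ 0} and ℤ_3^× = {x ∈ ℤ_3 : v_3(x) = 0}. Here v_3(7/5) = v_3(num) − v_3(den) = 0; compare against these criteria.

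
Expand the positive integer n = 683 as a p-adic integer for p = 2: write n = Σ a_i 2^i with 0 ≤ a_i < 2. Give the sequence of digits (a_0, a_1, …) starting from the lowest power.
(a_0, a_1, …) = (1, 1, 0, 1, 0, 1, 0, 1, 0, 1)

Repeated division by 2 gives the digits low-to-high: 683 = 1 + 1·2^1 + 1·2^3 + 1·2^5 + 1·2^7 + 1·2^9. Digit sequence: (1, 1, 0, 1, 0, 1, 0, 1, 0, 1).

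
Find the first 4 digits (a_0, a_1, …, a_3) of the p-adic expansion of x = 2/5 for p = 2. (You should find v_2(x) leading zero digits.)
(a_0, …, a_3) = (0, 1, 0, 1)

v_2(2/5) = 1, so a_0 = ... = a_0 = 0. Factor out: x = 2^1 · u with u = 1/5 a unit in ℤ_2. Expand u iteratively via a_{v+i} = u_i mod 2, u_{i+1} = (u_i − a_{v+i})/2:
  u_0 = 1/5;  a_1 = 1;  u_1 = (u_0 − 1)/2 = -2/5
  u_1 = -2/5;  a_2 = 0;  u_2 = (u_1 − 0)/2 = -1/5
  u_2 = -1/5;  a_3 = 1;  u_3 = (u_2 − 1)/2 = -3/5
Digits: (0, 1, 0, 1).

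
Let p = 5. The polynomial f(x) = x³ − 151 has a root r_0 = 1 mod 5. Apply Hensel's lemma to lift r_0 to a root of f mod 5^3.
r_2 = 51 (mod 125)

Hensel: r_{i+1} = r_i − f(r_i)/f′(r_i) mod 5^{i+2}, where f′(x) = 3x². Iterate:
  r_0 = 1 (mod 5)
  r_1 = 1 (mod 25)
  r_2 = 51 (mod 125)
Final: r = 51 with f(r) ≡ 0 mod 5^3.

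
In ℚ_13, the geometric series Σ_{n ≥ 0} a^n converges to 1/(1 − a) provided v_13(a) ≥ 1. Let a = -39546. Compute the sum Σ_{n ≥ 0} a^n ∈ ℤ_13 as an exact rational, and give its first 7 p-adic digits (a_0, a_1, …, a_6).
Σ a^n = 1/(1 − a) = 1/39547;  first 7 digits = (1, 0, 0, 8, 11, 12, 11)

v_13(a) = 3 ≥ 1, so the series converges in ℤ_13 to 1/(1 − a) = 1/(1 − (-39546)) = 1/39547. Expand this rational in ℤ_13: compute digits iteratively via d_i = x_i mod 13, x_{i+1} = (x_i − d_i)/13. The first 7 digits are (1, 0, 0, 8, 11, 12, 11).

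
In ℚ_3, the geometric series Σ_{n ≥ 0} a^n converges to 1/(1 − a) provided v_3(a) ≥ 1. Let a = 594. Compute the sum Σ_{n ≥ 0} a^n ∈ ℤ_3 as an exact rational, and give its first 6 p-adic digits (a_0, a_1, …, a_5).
Σ a^n = 1/(1 − a) = -1/593;  first 6 digits = (1, 0, 0, 1, 1, 2)

v_3(a) = 3 ≥ 1, so the series converges in ℤ_3 to 1/(1 − a) = 1/(1 − 594) = -1/593. Expand this rational in ℤ_3: compute digits iteratively via d_i = x_i mod 3, x_{i+1} = (x_i − d_i)/3. The first 6 digits are (1, 0, 0, 1, 1, 2).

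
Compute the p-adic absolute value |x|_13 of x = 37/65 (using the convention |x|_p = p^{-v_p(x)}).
|37/65|_13 = 13

Step 1 — compute v_13(x) by factoring powers of 13 out of the numerator and denominator: v_13(37/65) = -1. Step 2 — apply |x|_p = p^{-v_p(x)} = 13^{1} = 13.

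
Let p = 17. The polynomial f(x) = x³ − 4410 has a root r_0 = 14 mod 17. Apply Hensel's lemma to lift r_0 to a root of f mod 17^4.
r_3 = 14804 (mod 83521)

Hensel: r_{i+1} = r_i − f(r_i)/f′(r_i) mod 17^{i+2}, where f′(x) = 3x². Iterate:
  r_0 = 14 (mod 17)
  r_1 = 65 (mod 289)
  r_2 = 65 (mod 4913)
  r_3 = 14804 (mod 83521)
Final: r = 14804 with f(r) ≡ 0 mod 17^4.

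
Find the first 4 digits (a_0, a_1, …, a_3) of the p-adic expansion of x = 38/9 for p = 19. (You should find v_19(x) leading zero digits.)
(a_0, …, a_3) = (0, 15, 14, 14)

v_19(38/9) = 1, so a_0 = ... = a_0 = 0. Factor out: x = 19^1 · u with u = 2/9 a unit in ℤ_19. Expand u iteratively via a_{v+i} = u_i mod 19, u_{i+1} = (u_i − a_{v+i})/19:
  u_0 = 2/9;  a_1 = 15;  u_1 = (u_0 − 15)/19 = -7/9
  u_1 = -7/9;  a_2 = 14;  u_2 = (u_1 − 14)/19 = -7/9
  u_2 = -7/9;  a_3 = 14;  u_3 = (u_2 − 14)/19 = -7/9
Digits: (0, 15, 14, 14).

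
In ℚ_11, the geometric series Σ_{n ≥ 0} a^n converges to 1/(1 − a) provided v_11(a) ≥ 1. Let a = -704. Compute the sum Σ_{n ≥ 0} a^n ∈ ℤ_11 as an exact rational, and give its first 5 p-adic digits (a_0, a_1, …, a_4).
Σ a^n = 1/(1 − a) = 1/705;  first 5 digits = (1, 2, 9, 5, 0)

v_11(a) = 1 ≥ 1, so the series converges in ℤ_11 to 1/(1 − a) = 1/(1 − (-704)) = 1/705. Expand this rational in ℤ_11: compute digits iteratively via d_i = x_i mod 11, x_{i+1} = (x_i − d_i)/11. The first 5 digits are (1, 2, 9, 5, 0).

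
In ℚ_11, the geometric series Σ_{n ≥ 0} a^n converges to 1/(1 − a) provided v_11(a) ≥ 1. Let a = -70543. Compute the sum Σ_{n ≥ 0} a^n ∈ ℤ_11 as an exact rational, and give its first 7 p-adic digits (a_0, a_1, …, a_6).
Σ a^n = 1/(1 − a) = 1/70544;  first 7 digits = (1, 0, 0, 2, 6, 10, 3)

v_11(a) = 3 ≥ 1, so the series converges in ℤ_11 to 1/(1 − a) = 1/(1 − (-70543)) = 1/70544. Expand this rational in ℤ_11: compute digits iteratively via d_i = x_i mod 11, x_{i+1} = (x_i − d_i)/11. The first 7 digits are (1, 0, 0, 2, 6, 10, 3).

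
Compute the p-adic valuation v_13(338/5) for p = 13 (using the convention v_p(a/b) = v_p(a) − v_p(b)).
v_13(338/5) = 2

Factor powers of 13 from the numerator and denominator of the reduced fraction: 338 = 13^2 · 2 and 5 = 13^0 · 5. Apply v_p(a/b) = v_p(a) − v_p(b): v_13(338/5) = 2 − 0 = 2.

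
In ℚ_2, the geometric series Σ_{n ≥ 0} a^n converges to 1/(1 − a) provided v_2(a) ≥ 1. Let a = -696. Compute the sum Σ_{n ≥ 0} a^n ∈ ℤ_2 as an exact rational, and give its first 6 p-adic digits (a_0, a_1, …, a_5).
Σ a^n = 1/(1 − a) = 1/697;  first 6 digits = (1, 0, 0, 1, 0, 0)

v_2(a) = 3 ≥ 1, so the series converges in ℤ_2 to 1/(1 − a) = 1/(1 − (-696)) = 1/697. Expand this rational in ℤ_2: compute digits iteratively via d_i = x_i mod 2, x_{i+1} = (x_i − d_i)/2. The first 6 digits are (1, 0, 0, 1, 0, 0).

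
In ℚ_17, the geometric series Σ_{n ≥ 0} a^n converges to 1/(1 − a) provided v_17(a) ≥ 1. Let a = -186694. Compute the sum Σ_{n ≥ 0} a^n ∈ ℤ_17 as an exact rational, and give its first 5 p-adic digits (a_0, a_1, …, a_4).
Σ a^n = 1/(1 − a) = 1/186695;  first 5 digits = (1, 0, 0, 13, 14)

v_17(a) = 3 ≥ 1, so the series converges in ℤ_17 to 1/(1 − a) = 1/(1 − (-186694)) = 1/186695. Expand this rational in ℤ_17: compute digits iteratively via d_i = x_i mod 17, x_{i+1} = (x_i − d_i)/17. The first 5 digits are (1, 0, 0, 13, 14).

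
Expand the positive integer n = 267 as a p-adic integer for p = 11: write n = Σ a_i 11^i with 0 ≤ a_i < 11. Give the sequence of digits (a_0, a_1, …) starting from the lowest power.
(a_0, a_1, …) = (3, 2, 2)

Repeated division by 11 gives the digits low-to-high: 267 = 3 + 2·11^1 + 2·11^2. Digit sequence: (3, 2, 2).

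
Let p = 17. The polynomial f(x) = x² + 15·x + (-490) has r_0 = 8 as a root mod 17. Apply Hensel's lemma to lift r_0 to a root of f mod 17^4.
r_3 = 66087 (mod 83521)

Hensel: r_{i+1} = r_i − f(r_i)·(f′(r_i))^{-1} mod 17^{i+2}, f′(x) = 2x + 15. Iterate:
  r_0 = 8 (mod 17)
  r_1 = 195 (mod 289)
  r_2 = 2218 (mod 4913)
  r_3 = 66087 (mod 83521)
Final: r = 66087 satisfies f(r) ≡ 0 mod 17^4.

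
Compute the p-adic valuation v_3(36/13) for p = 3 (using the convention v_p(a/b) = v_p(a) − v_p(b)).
v_3(36/13) = 2

Factor powers of 3 from the numerator and denominator of the reduced fraction: 36 = 3^2 · 4 and 13 = 3^0 · 13. Apply v_p(a/b) = v_p(a) − v_p(b): v_3(36/13) = 2 − 0 = 2.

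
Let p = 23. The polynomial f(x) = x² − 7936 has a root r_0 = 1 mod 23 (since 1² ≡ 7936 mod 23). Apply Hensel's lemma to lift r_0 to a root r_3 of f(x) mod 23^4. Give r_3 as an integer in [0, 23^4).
r_3 = 143889 (mod 279841)

Hensel's recurrence: r_{i+1} = r_i − f(r_i)·(f′(r_i))^{-1} mod 23^{i+2}, with f′(x) = 2x. Iterate:
  r_0 = 1 (mod 23)
  r_1 = 1 (mod 529)
  r_2 = 10052 (mod 12167)
  r_3 = 143889 (mod 279841)
Final: r_3 = 143889, and one checks f(r_3) ≡ 0 mod 23^4.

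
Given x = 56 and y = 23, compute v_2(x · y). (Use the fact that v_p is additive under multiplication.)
v_2(1288) = 3

v_p(x) = 3 (factor: 56 = 2^3 · 7); v_p(y) = 0 (factor: 23 = 2^0 · 23). Additivity: v_p(xy) = v_p(x) + v_p(y) = 3 + 0 = 3. (Direct check: xy = 1288 = 2^3 · (161).)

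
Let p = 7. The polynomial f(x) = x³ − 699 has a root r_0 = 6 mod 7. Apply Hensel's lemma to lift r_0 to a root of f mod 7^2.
r_1 = 20 (mod 49)

Hensel: r_{i+1} = r_i − f(r_i)/f′(r_i) mod 7^{i+2}, where f′(x) = 3x². Iterate:
  r_0 = 6 (mod 7)
  r_1 = 20 (mod 49)
Final: r = 20 with f(r) ≡ 0 mod 7^2.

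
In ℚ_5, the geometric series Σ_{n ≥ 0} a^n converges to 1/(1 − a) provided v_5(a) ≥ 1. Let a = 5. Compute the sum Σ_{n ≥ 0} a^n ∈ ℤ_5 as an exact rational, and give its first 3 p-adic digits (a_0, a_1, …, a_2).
Σ a^n = 1/(1 − a) = -1/4;  first 3 digits = (1, 1, 1)

v_5(a) = 1 ≥ 1, so the series converges in ℤ_5 to 1/(1 − a) = 1/(1 − 5) = -1/4. Expand this rational in ℤ_5: compute digits iteratively via d_i = x_i mod 5, x_{i+1} = (x_i − d_i)/5. The first 3 digits are (1, 1, 1).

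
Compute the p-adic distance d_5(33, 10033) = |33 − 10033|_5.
d_5(33, 10033) = 1/625

Step 1 — x − y = 33 − 10033 = -10000. Step 2 — v_5(-10000) = 4 (factor: -10000 = −(5^4 · 16); the sign does not affect v_p). Step 3 — |x − y|_5 = 5^{-4} = 1/625.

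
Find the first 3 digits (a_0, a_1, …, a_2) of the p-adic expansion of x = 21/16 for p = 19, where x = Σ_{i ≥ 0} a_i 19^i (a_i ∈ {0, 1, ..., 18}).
(a_0, …, a_2) = (12, 3, 1)

v_19(21/16) = 0 (numerator and denominator both coprime to 19), so x ∈ ℤ_19^×. Compute digits iteratively via a_i = x_i mod 19, x_{i+1} = (x_i − a_i)/19, with x_0 = x:
  x_0 = 21/16;  a_0 = 12;  x_1 = (x_0 − 12)/19 = -9/16
  x_1 = -9/16;  a_1 = 3;  x_2 = (x_1 − 3)/19 = -3/16
  x_2 = -3/16;  a_2 = 1;  x_3 = (x_2 − 1)/19 = -1/16
Digits: (12, 3, 1).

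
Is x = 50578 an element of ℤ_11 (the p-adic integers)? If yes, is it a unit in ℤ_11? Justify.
x ∈ ℤ_11 but not a unit; v_11(x) = 3 > 0

ℤ_11 = {x ∈ ℚ_11 : v_11(x) ≥ 0} and ℤ_11^× = {x ∈ ℤ_11 : v_11(x) = 0}. Here v_11(50578) = v_11(num) − v_11(den) = 3; compare against these criteria.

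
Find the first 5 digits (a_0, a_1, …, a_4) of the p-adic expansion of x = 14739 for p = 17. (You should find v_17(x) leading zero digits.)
(a_0, …, a_4) = (0, 0, 0, 3, 0)

v_17(14739) = 3, so a_0 = ... = a_2 = 0. Factor out: x = 17^3 · u with u = 3 a unit in ℤ_17. Expand u iteratively via a_{v+i} = u_i mod 17, u_{i+1} = (u_i − a_{v+i})/17:
  u_0 = 3;  a_3 = 3;  u_1 = (u_0 − 3)/17 = 0
  u_1 = 0;  a_4 = 0;  u_2 = (u_1 − 0)/17 = 0
Digits: (0, 0, 0, 3, 0).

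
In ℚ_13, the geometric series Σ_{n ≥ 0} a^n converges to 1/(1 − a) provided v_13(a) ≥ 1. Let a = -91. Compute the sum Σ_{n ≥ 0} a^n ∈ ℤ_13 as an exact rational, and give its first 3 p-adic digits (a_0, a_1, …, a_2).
Σ a^n = 1/(1 − a) = 1/92;  first 3 digits = (1, 6, 9)

v_13(a) = 1 ≥ 1, so the series converges in ℤ_13 to 1/(1 − a) = 1/(1 − (-91)) = 1/92. Expand this rational in ℤ_13: compute digits iteratively via d_i = x_i mod 13, x_{i+1} = (x_i − d_i)/13. The first 3 digits are (1, 6, 9).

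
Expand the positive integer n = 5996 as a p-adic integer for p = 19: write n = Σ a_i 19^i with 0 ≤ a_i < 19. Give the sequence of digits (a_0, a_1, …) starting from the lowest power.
(a_0, a_1, …) = (11, 11, 16)

Repeated division by 19 gives the digits low-to-high: 5996 = 11 + 11·19^1 + 16·19^2. Digit sequence: (11, 11, 16).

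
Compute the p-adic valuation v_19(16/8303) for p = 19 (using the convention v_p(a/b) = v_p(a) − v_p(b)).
v_19(16/8303) = -2

Factor powers of 19 from the numerator and denominator of the reduced fraction: 16 = 19^0 · 16 and 8303 = 19^2 · 23. Apply v_p(a/b) = v_p(a) − v_p(b): v_19(16/8303) = 0 − 2 = -2.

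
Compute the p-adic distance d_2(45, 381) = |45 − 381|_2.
d_2(45, 381) = 1/16

Step 1 — x − y = 45 − 381 = -336. Step 2 — v_2(-336) = 4 (factor: -336 = −(2^4 · 21); the sign does not affect v_p). Step 3 — |x − y|_2 = 2^{-4} = 1/16.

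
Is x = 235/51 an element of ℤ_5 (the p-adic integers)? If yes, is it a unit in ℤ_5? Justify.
x ∈ ℤ_5 but not a unit; v_5(x) = 1 > 0

ℤ_5 = {x ∈ ℚ_5 : v_5(x) ≥ 0} and ℤ_5^× = {x ∈ ℤ_5 : v_5(x) = 0}. Here v_5(235/51) = v_5(num) − v_5(den) = 1; compare against these criteria.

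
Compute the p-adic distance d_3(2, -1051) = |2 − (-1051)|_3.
d_3(2, -1051) = 1/81

Step 1 — x − y = 2 − (-1051) = 1053. Step 2 — v_3(1053) = 4 (factor: 1053 = (3^4 · 13); the sign does not affect v_p). Step 3 — |x − y|_3 = 3^{-4} = 1/81.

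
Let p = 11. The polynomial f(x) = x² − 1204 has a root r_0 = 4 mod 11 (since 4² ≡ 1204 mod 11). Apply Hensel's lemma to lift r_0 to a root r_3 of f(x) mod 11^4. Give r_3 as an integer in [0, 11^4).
r_3 = 11829 (mod 14641)

Hensel's recurrence: r_{i+1} = r_i − f(r_i)·(f′(r_i))^{-1} mod 11^{i+2}, with f′(x) = 2x. Iterate:
  r_0 = 4 (mod 11)
  r_1 = 92 (mod 121)
  r_2 = 1181 (mod 1331)
  r_3 = 11829 (mod 14641)
Final: r_3 = 11829, and one checks f(r_3) ≡ 0 mod 11^4.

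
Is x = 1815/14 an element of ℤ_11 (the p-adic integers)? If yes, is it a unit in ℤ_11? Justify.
x ∈ ℤ_11 but not a unit; v_11(x) = 2 > 0

ℤ_11 = {x ∈ ℚ_11 : v_11(x) ≥ 0} and ℤ_11^× = {x ∈ ℤ_11 : v_11(x) = 0}. Here v_11(1815/14) = v_11(num) − v_11(den) = 2; compare against these criteria.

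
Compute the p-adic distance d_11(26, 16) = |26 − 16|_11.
d_11(26, 16) = 1

Step 1 — x − y = 26 − 16 = 10. Step 2 — v_11(10) = 0 (factor: 10 = (11^0 · 10); the sign does not affect v_p). Step 3 — |x − y|_11 = 11^{0} = 1.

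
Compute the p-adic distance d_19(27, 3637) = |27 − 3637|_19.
d_19(27, 3637) = 1/361

Step 1 — x − y = 27 − 3637 = -3610. Step 2 — v_19(-3610) = 2 (factor: -3610 = −(19^2 · 10); the sign does not affect v_p). Step 3 — |x − y|_19 = 19^{-2} = 1/361.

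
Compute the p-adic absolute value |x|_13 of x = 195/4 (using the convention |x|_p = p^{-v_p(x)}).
|195/4|_13 = 1/13

Step 1 — compute v_13(x) by factoring powers of 13 out of the numerator and denominator: v_13(195/4) = 1. Step 2 — apply |x|_p = p^{-v_p(x)} = 13^{-1} = 1/13.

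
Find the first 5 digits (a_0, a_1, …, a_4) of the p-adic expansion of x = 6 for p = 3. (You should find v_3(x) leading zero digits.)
(a_0, …, a_4) = (0, 2, 0, 0, 0)

v_3(6) = 1, so a_0 = ... = a_0 = 0. Factor out: x = 3^1 · u with u = 2 a unit in ℤ_3. Expand u iteratively via a_{v+i} = u_i mod 3, u_{i+1} = (u_i − a_{v+i})/3:
  u_0 = 2;  a_1 = 2;  u_1 = (u_0 − 2)/3 = 0
  u_1 = 0;  a_2 = 0;  u_2 = (u_1 − 0)/3 = 0
  u_2 = 0;  a_3 = 0;  u_3 = (u_2 − 0)/3 = 0
  u_3 = 0;  a_4 = 0;  u_4 = (u_3 − 0)/3 = 0
Digits: (0, 2, 0, 0, 0).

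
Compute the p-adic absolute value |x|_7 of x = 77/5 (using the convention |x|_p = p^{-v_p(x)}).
|77/5|_7 = 1/7

Step 1 — compute v_7(x) by factoring powers of 7 out of the numerator and denominator: v_7(77/5) = 1. Step 2 — apply |x|_p = p^{-v_p(x)} = 7^{-1} = 1/7.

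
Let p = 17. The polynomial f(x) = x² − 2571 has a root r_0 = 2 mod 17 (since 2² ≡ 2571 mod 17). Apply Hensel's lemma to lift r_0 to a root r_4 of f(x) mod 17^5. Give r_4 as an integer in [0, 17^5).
r_4 = 798067 (mod 1419857)

Hensel's recurrence: r_{i+1} = r_i − f(r_i)·(f′(r_i))^{-1} mod 17^{i+2}, with f′(x) = 2x. Iterate:
  r_0 = 2 (mod 17)
  r_1 = 138 (mod 289)
  r_2 = 2161 (mod 4913)
  r_3 = 46378 (mod 83521)
  r_4 = 798067 (mod 1419857)
Final: r_4 = 798067, and one checks f(r_4) ≡ 0 mod 17^5.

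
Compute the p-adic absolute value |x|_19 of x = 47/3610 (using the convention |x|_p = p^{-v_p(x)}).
|47/3610|_19 = 361

Step 1 — compute v_19(x) by factoring powers of 19 out of the numerator and denominator: v_19(47/3610) = -2. Step 2 — apply |x|_p = p^{-v_p(x)} = 19^{2} = 361.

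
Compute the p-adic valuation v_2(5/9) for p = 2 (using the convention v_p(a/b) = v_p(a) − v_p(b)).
v_2(5/9) = 0

Factor powers of 2 from the numerator and denominator of the reduced fraction: 5 = 2^0 · 5 and 9 = 2^0 · 9. Apply v_p(a/b) = v_p(a) − v_p(b): v_2(5/9) = 0 − 0 = 0.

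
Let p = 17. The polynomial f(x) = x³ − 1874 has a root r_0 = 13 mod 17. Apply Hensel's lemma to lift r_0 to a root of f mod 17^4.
r_3 = 23915 (mod 83521)

Hensel: r_{i+1} = r_i − f(r_i)/f′(r_i) mod 17^{i+2}, where f′(x) = 3x². Iterate:
  r_0 = 13 (mod 17)
  r_1 = 217 (mod 289)
  r_2 = 4263 (mod 4913)
  r_3 = 23915 (mod 83521)
Final: r = 23915 with f(r) ≡ 0 mod 17^4.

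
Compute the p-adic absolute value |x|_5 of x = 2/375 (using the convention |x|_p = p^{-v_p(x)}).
|2/375|_5 = 125

Step 1 — compute v_5(x) by factoring powers of 5 out of the numerator and denominator: v_5(2/375) = -3. Step 2 — apply |x|_p = p^{-v_p(x)} = 5^{3} = 125.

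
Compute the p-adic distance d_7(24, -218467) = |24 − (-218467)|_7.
d_7(24, -218467) = 1/16807

Step 1 — x − y = 24 − (-218467) = 218491. Step 2 — v_7(218491) = 5 (factor: 218491 = (7^5 · 13); the sign does not affect v_p). Step 3 — |x − y|_7 = 7^{-5} = 1/16807.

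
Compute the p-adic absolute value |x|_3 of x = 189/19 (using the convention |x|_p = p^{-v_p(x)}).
|189/19|_3 = 1/27

Step 1 — compute v_3(x) by factoring powers of 3 out of the numerator and denominator: v_3(189/19) = 3. Step 2 — apply |x|_p = p^{-v_p(x)} = 3^{-3} = 1/27.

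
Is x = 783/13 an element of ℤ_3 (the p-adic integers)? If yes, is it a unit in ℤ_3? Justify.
x ∈ ℤ_3 but not a unit; v_3(x) = 3 > 0

ℤ_3 = {x ∈ ℚ_3 : v_3(x) ≥ 0} and ℤ_3^× = {x ∈ ℤ_3 : v_3(x) = 0}. Here v_3(783/13) = v_3(num) − v_3(den) = 3; compare against these criteria.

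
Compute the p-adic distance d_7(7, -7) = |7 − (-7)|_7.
d_7(7, -7) = 1/7

Step 1 — x − y = 7 − (-7) = 14. Step 2 — v_7(14) = 1 (factor: 14 = (7^1 · 2); the sign does not affect v_p). Step 3 — |x − y|_7 = 7^{-1} = 1/7.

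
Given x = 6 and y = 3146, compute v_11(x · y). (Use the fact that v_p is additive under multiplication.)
v_11(18876) = 2

v_p(x) = 0 (factor: 6 = 11^0 · 6); v_p(y) = 2 (factor: 3146 = 11^2 · 26). Additivity: v_p(xy) = v_p(x) + v_p(y) = 0 + 2 = 2. (Direct check: xy = 18876 = 11^2 · (156).)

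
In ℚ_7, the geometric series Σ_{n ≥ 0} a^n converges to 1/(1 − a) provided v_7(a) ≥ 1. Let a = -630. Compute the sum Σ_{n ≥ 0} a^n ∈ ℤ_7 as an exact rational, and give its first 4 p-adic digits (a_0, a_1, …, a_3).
Σ a^n = 1/(1 − a) = 1/631;  first 4 digits = (1, 1, 2, 1)

v_7(a) = 1 ≥ 1, so the series converges in ℤ_7 to 1/(1 − a) = 1/(1 − (-630)) = 1/631. Expand this rational in ℤ_7: compute digits iteratively via d_i = x_i mod 7, x_{i+1} = (x_i − d_i)/7. The first 4 digits are (1, 1, 2, 1).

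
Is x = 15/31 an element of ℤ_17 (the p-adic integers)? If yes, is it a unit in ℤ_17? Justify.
x ∈ ℤ_17^× (unit); v_17(x) = 0

ℤ_17 = {x ∈ ℚ_17 : v_17(x) ≥ 0} and ℤ_17^× = {x ∈ ℤ_17 : v_17(x) = 0}. Here v_17(15/31) = v_17(num) − v_17(den) = 0; compare against these criteria.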